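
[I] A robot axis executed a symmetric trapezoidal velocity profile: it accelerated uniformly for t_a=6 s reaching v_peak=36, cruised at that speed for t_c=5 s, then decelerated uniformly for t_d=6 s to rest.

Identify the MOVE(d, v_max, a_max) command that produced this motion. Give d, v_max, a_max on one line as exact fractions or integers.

a_max = 36/6 = 6
d_a = ½·36·6 = 108; d_c = 36·5 = 180
d = 2·108 + 180 = 396
t_c = 5 > 0 ⇒ limit active, v_max = 36

d=396 v_max=36 a_max=6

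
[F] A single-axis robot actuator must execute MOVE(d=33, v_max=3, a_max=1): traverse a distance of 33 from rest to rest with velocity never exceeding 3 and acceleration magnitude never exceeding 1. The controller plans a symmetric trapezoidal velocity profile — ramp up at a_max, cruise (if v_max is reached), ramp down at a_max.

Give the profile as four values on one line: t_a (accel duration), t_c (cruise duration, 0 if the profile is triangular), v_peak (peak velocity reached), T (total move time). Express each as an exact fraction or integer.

(v_max)²/a_max = 3²/1 = 9
33 ≥ 9 so v_max reached
t_a = 3/1 = 3; v_peak = 3
d_cruise = 33 − 9 = 24; t_c = 24/3 = 8
T = 2·3 + 8 = 14

t_a=3 t_c=8 v_peak=3 T=14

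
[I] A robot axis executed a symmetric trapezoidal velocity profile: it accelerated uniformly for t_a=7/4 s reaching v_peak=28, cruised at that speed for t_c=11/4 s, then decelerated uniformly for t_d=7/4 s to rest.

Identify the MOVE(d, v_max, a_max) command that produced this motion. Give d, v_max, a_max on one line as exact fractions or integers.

a_max = 28/(7/4) = 16
d_a = ½·28·7/4 = 49/2; d_c = 28·11/4 = 77
d = 2·49/2 + 77 = 126
t_c = 11/4 > 0 → v_max = v_peak = 28

d=126 v_max=28 a_max=16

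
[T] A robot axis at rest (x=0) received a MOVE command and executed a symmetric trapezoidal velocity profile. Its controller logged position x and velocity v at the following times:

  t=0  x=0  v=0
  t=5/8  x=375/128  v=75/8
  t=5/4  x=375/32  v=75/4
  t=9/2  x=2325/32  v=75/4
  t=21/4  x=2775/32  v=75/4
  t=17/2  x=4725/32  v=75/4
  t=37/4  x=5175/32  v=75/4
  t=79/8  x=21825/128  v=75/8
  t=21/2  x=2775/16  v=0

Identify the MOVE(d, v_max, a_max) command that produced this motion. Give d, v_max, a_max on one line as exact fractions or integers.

d=2775/16 v_max=75/4 a_max=15

final state: t=21/2, x=2775/16, v=0 → d = 2775/16
a_max = (75/8−0)/(5/8−0) = 15
max v = 75/4 over t∈[5/4,37/4] → v_max = 75/4
check: 75/4·(5/4+8) = 2775/16 ✓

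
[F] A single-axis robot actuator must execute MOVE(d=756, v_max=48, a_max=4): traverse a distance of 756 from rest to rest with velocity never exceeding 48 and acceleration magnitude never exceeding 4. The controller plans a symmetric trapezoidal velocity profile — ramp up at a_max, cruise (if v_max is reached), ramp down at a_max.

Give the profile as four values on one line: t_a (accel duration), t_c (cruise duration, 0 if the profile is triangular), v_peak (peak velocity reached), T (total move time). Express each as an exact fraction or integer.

(v_max)²/a_max = 48²/4 = 576
756 ≥ 576 → trapezoidal
t_a = 48/4 = 12; v_peak = 48
d_cruise = 756 − 576 = 180; t_c = 180/48 = 15/4
T = 2·12 + 15/4 = 111/4

t_a=12 t_c=15/4 v_peak=48 T=111/4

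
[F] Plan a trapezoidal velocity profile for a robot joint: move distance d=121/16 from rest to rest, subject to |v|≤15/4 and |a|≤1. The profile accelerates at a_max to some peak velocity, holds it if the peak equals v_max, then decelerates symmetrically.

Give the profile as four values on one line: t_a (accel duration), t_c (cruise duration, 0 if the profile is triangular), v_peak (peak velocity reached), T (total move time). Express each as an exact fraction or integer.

vₘ²/aₘ = (15/4)²/1 = 225/16
121/16 < 225/16 ⇒ no cruise
v_peak = √(121/16·1) = √(121/16) = 11/4
t_a = (11/4)/1 = 11/4; t_c = 0
T = 2·11/4 = 11/2

t_a=11/4 t_c=0 v_peak=11/4 T=11/2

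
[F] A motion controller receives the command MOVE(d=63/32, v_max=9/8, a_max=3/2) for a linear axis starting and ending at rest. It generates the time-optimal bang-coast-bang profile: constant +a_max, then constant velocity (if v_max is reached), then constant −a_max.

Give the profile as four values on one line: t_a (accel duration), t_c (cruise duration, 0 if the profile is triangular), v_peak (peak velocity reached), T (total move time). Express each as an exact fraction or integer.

t_a=3/4 t_c=1 v_peak=9/8 T=5/2

vₘ²/aₘ = (9/8)²/(3/2) = 27/32
63/32 ≥ 27/32 ⇒ cruise phase
t_a = (9/8)/(3/2) = 3/4; v_peak = 9/8
d_cruise = 63/32 − 27/32 = 9/8; t_c = (9/8)/(9/8) = 1
T = 2·3/4 + 1 = 5/2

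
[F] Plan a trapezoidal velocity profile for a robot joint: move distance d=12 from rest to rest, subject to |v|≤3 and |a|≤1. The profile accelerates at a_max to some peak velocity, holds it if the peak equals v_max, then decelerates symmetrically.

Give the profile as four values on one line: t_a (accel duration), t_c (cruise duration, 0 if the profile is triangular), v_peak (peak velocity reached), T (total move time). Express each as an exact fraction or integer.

v_max²/a_max = 3²/1 = 9
12 ≥ 9 → trapezoidal
t_a = 3/1 = 3; v_peak = 3
d_cruise = 12 − 9 = 3; t_c = 3/3 = 1
T = 2·3 + 1 = 7

t_a=3 t_c=1 v_peak=3 T=7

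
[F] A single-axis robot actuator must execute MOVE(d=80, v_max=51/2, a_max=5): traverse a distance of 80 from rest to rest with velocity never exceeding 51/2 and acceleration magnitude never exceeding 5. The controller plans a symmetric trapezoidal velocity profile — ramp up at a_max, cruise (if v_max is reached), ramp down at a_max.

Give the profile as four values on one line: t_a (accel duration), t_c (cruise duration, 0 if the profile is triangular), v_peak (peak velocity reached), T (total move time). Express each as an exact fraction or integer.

t_a=4 t_c=0 v_peak=20 T=8

vₘ²/aₘ = (51/2)²/5 = 2601/20
80 < 2601/20 so t_c = 0
v_peak = √(80·5) = √400 = 20
t_a = 20/5 = 4; t_c = 0
T = 2·4 = 8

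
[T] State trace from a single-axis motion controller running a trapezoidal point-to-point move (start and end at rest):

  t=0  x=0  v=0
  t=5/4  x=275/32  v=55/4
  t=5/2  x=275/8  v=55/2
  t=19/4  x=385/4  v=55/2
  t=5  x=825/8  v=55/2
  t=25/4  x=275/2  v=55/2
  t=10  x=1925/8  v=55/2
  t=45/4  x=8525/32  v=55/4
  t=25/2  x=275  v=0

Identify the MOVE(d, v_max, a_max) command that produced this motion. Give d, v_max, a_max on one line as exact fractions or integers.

final state: t=25/2, x=275, v=0 → d = 275
a_max = (55/4−0)/(5/4−0) = 11
max v = 55/2 over t∈[5/2,10] → v_max = 55/2
check: 55/2·(5/2+15/2) = 275 ✓

d=275 v_max=55/2 a_max=11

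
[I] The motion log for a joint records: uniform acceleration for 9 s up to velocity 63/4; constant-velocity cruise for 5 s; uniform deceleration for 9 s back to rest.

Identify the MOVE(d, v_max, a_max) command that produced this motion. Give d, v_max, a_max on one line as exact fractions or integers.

a_max = (63/4)/9 = 7/4
d_a = ½·63/4·9 = 567/8; d_c = 63/4·5 = 315/4
d = 2·567/8 + 315/4 = 441/2
t_c = 5 > 0 → v_max = v_peak = 63/4

d=441/2 v_max=63/4 a_max=7/4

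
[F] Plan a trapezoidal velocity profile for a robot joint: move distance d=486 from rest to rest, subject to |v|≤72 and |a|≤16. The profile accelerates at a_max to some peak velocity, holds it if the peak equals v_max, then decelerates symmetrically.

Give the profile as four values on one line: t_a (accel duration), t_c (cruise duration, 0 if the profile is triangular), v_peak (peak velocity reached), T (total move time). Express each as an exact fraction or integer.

vₘ²/aₘ = 72²/16 = 324
486 ≥ 324 → trapezoidal
t_a = 72/16 = 9/2; v_peak = 72
d_cruise = 486 − 324 = 162; t_c = 162/72 = 9/4
T = 2·9/2 + 9/4 = 45/4

t_a=9/2 t_c=9/4 v_peak=72 T=45/4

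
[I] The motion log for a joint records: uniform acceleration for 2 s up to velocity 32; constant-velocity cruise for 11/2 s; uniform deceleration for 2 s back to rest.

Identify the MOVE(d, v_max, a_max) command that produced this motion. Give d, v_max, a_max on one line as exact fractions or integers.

a_max = 32/2 = 16
d_a = ½·32·2 = 32; d_c = 32·11/2 = 176
d = 2·32 + 176 = 240
t_c = 11/2 > 0 ⇒ limit active, v_max = 32

d=240 v_max=32 a_max=16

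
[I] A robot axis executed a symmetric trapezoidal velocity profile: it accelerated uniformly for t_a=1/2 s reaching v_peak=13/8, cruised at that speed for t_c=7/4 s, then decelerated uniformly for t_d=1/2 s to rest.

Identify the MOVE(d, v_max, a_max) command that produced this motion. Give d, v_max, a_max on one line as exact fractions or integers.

a_max = (13/8)/(1/2) = 13/4
d_a = ½·13/8·1/2 = 13/32; d_c = 13/8·7/4 = 91/32
d = 2·13/32 + 91/32 = 117/32
t_c = 7/4 > 0 → v_max = v_peak = 13/8

d=117/32 v_max=13/8 a_max=13/4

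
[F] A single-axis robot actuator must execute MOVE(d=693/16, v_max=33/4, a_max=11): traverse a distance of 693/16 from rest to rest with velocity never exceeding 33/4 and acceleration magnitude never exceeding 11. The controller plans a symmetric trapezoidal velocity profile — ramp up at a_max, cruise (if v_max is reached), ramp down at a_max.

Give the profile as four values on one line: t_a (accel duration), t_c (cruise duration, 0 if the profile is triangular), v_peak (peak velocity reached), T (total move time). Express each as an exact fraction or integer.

v_max²/a_max = (33/4)²/11 = 99/16
693/16 ≥ 99/16 ⇒ cruise phase
t_a = (33/4)/11 = 3/4; v_peak = 33/4
d_cruise = 693/16 − 99/16 = 297/8; t_c = (297/8)/(33/4) = 9/2
T = 2·3/4 + 9/2 = 6

t_a=3/4 t_c=9/2 v_peak=33/4 T=6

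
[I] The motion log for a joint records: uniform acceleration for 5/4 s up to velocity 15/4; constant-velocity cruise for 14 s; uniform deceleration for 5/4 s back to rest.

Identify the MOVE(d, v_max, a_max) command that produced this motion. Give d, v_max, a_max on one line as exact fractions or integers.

d=915/16 v_max=15/4 a_max=3

a_max = (15/4)/(5/4) = 3
d_a = ½·15/4·5/4 = 75/32; d_c = 15/4·14 = 105/2
d = 2·75/32 + 105/2 = 915/16
t_c = 14 > 0 → v_max = v_peak = 15/4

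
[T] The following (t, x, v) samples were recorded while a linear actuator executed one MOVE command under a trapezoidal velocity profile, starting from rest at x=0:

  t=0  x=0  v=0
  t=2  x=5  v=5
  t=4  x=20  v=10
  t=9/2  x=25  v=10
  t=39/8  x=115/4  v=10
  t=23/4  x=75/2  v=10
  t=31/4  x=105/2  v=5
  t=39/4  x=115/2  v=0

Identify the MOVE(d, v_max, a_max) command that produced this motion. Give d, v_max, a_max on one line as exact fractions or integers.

final state: t=39/4, x=115/2, v=0 → d = 115/2
a_max = (5−0)/(2−0) = 5/2
max v = 10 over t∈[4,23/4] → v_max = 10
check: 10·(4+7/4) = 115/2 ✓

d=115/2 v_max=10 a_max=5/2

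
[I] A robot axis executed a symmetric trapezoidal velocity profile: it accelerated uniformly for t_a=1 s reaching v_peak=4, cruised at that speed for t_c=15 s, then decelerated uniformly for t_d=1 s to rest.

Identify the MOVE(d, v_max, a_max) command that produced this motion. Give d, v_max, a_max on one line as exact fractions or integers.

d=64 v_max=4 a_max=4

a_max = 4/1 = 4
d_a = ½·4·1 = 2; d_c = 4·15 = 60
d = 2·2 + 60 = 64
t_c = 15 > 0 so v_max = 4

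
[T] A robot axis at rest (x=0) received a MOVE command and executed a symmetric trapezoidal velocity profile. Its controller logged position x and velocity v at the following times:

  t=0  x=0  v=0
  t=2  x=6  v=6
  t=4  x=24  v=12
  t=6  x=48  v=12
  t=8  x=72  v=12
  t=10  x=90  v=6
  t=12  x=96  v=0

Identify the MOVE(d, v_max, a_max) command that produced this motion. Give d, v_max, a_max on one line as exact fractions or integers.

final state: t=12, x=96, v=0 → d = 96
a_max = (6−0)/(2−0) = 3
max v = 12 over t∈[4,8] → v_max = 12
check: 12·(4+4) = 96 ✓

d=96 v_max=12 a_max=3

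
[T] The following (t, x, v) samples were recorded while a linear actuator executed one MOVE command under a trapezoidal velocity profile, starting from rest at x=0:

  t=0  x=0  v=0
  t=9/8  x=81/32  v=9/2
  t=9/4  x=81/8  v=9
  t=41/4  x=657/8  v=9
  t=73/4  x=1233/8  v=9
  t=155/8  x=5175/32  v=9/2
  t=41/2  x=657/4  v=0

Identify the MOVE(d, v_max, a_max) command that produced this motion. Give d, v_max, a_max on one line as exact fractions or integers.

d=657/4 v_max=9 a_max=4

final state: t=41/2, x=657/4, v=0 → d = 657/4
a_max = (9/2−0)/(9/8−0) = 4
max v = 9 over t∈[9/4,73/4] → v_max = 9
check: 9·(9/4+16) = 657/4 ✓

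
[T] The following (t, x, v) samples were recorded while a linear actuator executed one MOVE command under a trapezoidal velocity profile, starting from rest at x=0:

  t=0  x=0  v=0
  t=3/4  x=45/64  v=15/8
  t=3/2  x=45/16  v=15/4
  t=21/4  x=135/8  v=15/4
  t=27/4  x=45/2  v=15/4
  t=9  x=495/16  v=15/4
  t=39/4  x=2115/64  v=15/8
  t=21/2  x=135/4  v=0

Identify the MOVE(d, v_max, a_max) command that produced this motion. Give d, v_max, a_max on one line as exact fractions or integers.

final state: t=21/2, x=135/4, v=0 → d = 135/4
a_max = (15/8−0)/(3/4−0) = 5/2
max v = 15/4 over t∈[3/2,9] → v_max = 15/4
check: 15/4·(3/2+15/2) = 135/4 ✓

d=135/4 v_max=15/4 a_max=5/2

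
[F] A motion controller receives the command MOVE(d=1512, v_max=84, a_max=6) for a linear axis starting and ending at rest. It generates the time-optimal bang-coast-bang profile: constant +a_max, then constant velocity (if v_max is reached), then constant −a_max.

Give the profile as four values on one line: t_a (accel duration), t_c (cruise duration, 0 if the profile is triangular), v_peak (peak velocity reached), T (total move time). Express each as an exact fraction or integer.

v_max²/a_max = 84²/6 = 1176
1512 ≥ 1176 ⇒ cruise phase
t_a = 84/6 = 14; v_peak = 84
d_cruise = 1512 − 1176 = 336; t_c = 336/84 = 4
T = 2·14 + 4 = 32

t_a=14 t_c=4 v_peak=84 T=32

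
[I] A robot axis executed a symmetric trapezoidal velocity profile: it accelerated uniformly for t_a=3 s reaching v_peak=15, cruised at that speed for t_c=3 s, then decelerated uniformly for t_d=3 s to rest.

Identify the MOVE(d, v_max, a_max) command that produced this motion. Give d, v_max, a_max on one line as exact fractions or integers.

d=90 v_max=15 a_max=5

a_max = 15/3 = 5
d_a = ½·15·3 = 45/2; d_c = 15·3 = 45
d = 2·45/2 + 45 = 90
t_c = 3 > 0 ⇒ limit active, v_max = 15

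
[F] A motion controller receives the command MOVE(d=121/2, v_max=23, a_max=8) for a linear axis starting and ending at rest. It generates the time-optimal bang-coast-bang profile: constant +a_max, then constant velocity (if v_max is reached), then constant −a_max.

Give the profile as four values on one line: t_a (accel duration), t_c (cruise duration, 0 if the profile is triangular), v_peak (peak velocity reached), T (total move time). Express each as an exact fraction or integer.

vₘ²/aₘ = 23²/8 = 529/8
121/2 < 529/8 ⇒ no cruise
v_peak = √(121/2·8) = √484 = 22
t_a = 22/8 = 11/4; t_c = 0
T = 2·11/4 = 11/2

t_a=11/4 t_c=0 v_peak=22 T=11/2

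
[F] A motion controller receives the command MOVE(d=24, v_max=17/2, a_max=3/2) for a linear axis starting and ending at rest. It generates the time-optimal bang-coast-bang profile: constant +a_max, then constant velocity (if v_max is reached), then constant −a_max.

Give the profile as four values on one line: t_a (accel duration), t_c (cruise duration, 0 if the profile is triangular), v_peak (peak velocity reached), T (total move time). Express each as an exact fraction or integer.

(v_max)²/a_max = (17/2)²/(3/2) = 289/6
24 < 289/6 → triangular
v_peak = √(24·3/2) = √36 = 6
t_a = 6/(3/2) = 4; t_c = 0
T = 2·4 = 8

t_a=4 t_c=0 v_peak=6 T=8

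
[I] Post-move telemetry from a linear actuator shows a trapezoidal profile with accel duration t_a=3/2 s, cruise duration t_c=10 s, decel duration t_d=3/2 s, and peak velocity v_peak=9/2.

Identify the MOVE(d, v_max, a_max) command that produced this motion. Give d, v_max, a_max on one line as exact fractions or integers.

a_max = (9/2)/(3/2) = 3
d_a = ½·9/2·3/2 = 27/8; d_c = 9/2·10 = 45
d = 2·27/8 + 45 = 207/4
t_c = 10 > 0 ⇒ limit active, v_max = 9/2

d=207/4 v_max=9/2 a_max=3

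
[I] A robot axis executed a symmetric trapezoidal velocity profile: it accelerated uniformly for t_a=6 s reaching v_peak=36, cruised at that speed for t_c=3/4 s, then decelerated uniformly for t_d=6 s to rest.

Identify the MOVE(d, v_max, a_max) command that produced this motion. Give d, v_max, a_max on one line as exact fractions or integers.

d=243 v_max=36 a_max=6

a_max = 36/6 = 6
d_a = ½·36·6 = 108; d_c = 36·3/4 = 27
d = 2·108 + 27 = 243
t_c = 3/4 > 0 → v_max = v_peak = 36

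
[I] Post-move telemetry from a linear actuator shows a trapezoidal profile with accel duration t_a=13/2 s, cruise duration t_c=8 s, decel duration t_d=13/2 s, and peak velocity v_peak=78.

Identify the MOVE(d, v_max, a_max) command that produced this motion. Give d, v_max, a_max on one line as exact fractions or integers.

a_max = 78/(13/2) = 12
d_a = ½·78·13/2 = 507/2; d_c = 78·8 = 624
d = 2·507/2 + 624 = 1131
t_c = 8 > 0 ⇒ limit active, v_max = 78

d=1131 v_max=78 a_max=12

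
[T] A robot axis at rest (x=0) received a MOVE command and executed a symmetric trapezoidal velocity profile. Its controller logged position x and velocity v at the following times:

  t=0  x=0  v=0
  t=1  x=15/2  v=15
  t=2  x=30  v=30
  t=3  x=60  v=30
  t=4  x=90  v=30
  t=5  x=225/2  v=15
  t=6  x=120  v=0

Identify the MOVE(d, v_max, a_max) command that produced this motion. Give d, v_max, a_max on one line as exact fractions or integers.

final state: t=6, x=120, v=0 → d = 120
a_max = (15−0)/(1−0) = 15
max v = 30 over t∈[2,4] → v_max = 30
check: 30·(2+2) = 120 ✓

d=120 v_max=30 a_max=15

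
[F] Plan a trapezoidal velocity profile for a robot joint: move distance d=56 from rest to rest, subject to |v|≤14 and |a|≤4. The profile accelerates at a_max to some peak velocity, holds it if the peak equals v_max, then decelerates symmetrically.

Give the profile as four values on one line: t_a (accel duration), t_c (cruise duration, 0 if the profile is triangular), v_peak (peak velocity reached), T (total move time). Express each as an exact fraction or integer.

vₘ²/aₘ = 14²/4 = 49
56 ≥ 49 ⇒ cruise phase
t_a = 14/4 = 7/2; v_peak = 14
d_cruise = 56 − 49 = 7; t_c = 7/14 = 1/2
T = 2·7/2 + 1/2 = 15/2

t_a=7/2 t_c=1/2 v_peak=14 T=15/2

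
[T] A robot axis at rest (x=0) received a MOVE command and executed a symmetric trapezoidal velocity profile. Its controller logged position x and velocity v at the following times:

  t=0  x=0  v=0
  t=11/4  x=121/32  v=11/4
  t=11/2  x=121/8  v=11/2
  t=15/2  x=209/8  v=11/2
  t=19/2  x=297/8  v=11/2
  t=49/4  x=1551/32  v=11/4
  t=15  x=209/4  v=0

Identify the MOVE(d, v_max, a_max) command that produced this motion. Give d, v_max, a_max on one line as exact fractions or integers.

d=209/4 v_max=11/2 a_max=1

final state: t=15, x=209/4, v=0 → d = 209/4
a_max = (11/4−0)/(11/4−0) = 1
max v = 11/2 over t∈[11/2,19/2] → v_max = 11/2
check: 11/2·(11/2+4) = 209/4 ✓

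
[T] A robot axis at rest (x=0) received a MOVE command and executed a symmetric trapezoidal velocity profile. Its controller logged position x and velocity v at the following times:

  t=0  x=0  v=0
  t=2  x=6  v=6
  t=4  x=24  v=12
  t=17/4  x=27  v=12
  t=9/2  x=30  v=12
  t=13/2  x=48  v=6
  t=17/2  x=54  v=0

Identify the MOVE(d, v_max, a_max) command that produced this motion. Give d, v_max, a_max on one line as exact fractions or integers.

d=54 v_max=12 a_max=3

final state: t=17/2, x=54, v=0 → d = 54
a_max = (6−0)/(2−0) = 3
max v = 12 over t∈[4,9/2] → v_max = 12
check: 12·(4+1/2) = 54 ✓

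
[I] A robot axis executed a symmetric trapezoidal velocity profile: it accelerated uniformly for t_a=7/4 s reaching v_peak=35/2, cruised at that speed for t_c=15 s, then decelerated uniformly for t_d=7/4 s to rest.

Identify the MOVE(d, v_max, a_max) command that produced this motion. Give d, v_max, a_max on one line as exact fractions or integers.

a_max = (35/2)/(7/4) = 10
d_a = ½·35/2·7/4 = 245/16; d_c = 35/2·15 = 525/2
d = 2·245/16 + 525/2 = 2345/8
t_c = 15 > 0 → v_max = v_peak = 35/2

d=2345/8 v_max=35/2 a_max=10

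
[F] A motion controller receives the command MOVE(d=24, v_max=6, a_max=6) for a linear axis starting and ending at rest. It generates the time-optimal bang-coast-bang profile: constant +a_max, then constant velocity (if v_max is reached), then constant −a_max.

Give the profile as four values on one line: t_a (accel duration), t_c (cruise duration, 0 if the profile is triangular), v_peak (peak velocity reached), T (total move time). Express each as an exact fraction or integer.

t_a=1 t_c=3 v_peak=6 T=5

vₘ²/aₘ = 6²/6 = 6
24 ≥ 6 so v_max reached
t_a = 6/6 = 1; v_peak = 6
d_cruise = 24 − 6 = 18; t_c = 18/6 = 3
T = 2·1 + 3 = 5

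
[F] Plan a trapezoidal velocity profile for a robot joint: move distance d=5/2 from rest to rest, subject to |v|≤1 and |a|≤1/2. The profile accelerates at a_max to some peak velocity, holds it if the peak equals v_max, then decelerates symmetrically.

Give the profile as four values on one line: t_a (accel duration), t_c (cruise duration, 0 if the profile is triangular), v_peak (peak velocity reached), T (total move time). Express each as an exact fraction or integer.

t_a=2 t_c=1/2 v_peak=1 T=9/2

vₘ²/aₘ = 1²/(1/2) = 2
5/2 ≥ 2 → trapezoidal
t_a = 1/(1/2) = 2; v_peak = 1
d_cruise = 5/2 − 2 = 1/2; t_c = (1/2)/1 = 1/2
T = 2·2 + 1/2 = 9/2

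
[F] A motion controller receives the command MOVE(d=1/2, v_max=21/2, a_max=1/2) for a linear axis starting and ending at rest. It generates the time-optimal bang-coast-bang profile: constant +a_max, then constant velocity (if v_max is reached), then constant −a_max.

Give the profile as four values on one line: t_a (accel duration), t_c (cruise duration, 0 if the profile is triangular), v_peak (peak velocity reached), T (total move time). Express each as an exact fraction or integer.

(v_max)²/a_max = (21/2)²/(1/2) = 441/2
1/2 < 441/2 ⇒ no cruise
v_peak = √(1/2·1/2) = √(1/4) = 1/2
t_a = (1/2)/(1/2) = 1; t_c = 0
T = 2·1 = 2

t_a=1 t_c=0 v_peak=1/2 T=2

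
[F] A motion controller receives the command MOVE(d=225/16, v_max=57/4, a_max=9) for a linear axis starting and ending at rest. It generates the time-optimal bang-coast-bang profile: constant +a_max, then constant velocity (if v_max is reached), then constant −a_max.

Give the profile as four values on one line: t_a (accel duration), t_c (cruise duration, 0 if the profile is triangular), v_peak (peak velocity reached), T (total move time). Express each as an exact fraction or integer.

t_a=5/4 t_c=0 v_peak=45/4 T=5/2

vₘ²/aₘ = (57/4)²/9 = 361/16
225/16 < 361/16 → triangular
v_peak = √(225/16·9) = √(2025/16) = 45/4
t_a = (45/4)/9 = 5/4; t_c = 0
T = 2·5/4 = 5/2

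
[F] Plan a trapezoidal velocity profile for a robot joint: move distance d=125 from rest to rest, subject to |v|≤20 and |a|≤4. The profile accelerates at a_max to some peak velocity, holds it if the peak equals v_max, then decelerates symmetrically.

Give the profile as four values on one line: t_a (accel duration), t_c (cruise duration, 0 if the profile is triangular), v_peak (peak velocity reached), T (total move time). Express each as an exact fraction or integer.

v_max²/a_max = 20²/4 = 100
125 ≥ 100 so v_max reached
t_a = 20/4 = 5; v_peak = 20
d_cruise = 125 − 100 = 25; t_c = 25/20 = 5/4
T = 2·5 + 5/4 = 45/4

t_a=5 t_c=5/4 v_peak=20 T=45/4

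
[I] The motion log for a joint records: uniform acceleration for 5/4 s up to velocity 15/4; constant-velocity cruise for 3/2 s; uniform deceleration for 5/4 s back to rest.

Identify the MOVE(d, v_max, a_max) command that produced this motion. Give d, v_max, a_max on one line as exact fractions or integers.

a_max = (15/4)/(5/4) = 3
d_a = ½·15/4·5/4 = 75/32; d_c = 15/4·3/2 = 45/8
d = 2·75/32 + 45/8 = 165/16
t_c = 3/2 > 0 so v_max = 15/4

d=165/16 v_max=15/4 a_max=3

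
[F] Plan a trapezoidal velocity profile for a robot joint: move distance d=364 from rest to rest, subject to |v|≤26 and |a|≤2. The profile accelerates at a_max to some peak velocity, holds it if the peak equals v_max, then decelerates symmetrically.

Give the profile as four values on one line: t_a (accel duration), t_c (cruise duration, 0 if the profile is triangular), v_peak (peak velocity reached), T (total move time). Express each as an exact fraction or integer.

vₘ²/aₘ = 26²/2 = 338
364 ≥ 338 ⇒ cruise phase
t_a = 26/2 = 13; v_peak = 26
d_cruise = 364 − 338 = 26; t_c = 26/26 = 1
T = 2·13 + 1 = 27

t_a=13 t_c=1 v_peak=26 T=27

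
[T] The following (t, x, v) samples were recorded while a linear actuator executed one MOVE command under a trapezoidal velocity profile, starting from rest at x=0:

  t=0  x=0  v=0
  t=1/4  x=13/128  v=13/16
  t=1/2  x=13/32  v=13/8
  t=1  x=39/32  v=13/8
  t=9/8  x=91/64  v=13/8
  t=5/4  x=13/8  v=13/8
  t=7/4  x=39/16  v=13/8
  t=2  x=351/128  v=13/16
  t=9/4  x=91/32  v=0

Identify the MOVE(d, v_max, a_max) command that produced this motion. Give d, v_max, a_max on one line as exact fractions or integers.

d=91/32 v_max=13/8 a_max=13/4

final state: t=9/4, x=91/32, v=0 → d = 91/32
a_max = (13/16−0)/(1/4−0) = 13/4
max v = 13/8 over t∈[1/2,7/4] → v_max = 13/8
check: 13/8·(1/2+5/4) = 91/32 ✓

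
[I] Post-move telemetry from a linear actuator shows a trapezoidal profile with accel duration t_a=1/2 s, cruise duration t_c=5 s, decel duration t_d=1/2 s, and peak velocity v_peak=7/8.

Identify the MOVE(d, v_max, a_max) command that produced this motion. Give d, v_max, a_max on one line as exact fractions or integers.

a_max = (7/8)/(1/2) = 7/4
d_a = ½·7/8·1/2 = 7/32; d_c = 7/8·5 = 35/8
d = 2·7/32 + 35/8 = 77/16
t_c = 5 > 0 so v_max = 7/8

d=77/16 v_max=7/8 a_max=7/4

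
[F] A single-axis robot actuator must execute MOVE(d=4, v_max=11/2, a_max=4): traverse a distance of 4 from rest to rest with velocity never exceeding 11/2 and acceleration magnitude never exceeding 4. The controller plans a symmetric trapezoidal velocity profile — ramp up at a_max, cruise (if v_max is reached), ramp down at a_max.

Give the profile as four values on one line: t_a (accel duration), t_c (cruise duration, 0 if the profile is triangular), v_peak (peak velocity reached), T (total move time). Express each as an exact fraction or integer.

t_a=1 t_c=0 v_peak=4 T=2

vₘ²/aₘ = (11/2)²/4 = 121/16
4 < 121/16 → triangular
v_peak = √(4·4) = √16 = 4
t_a = 4/4 = 1; t_c = 0
T = 2·1 = 2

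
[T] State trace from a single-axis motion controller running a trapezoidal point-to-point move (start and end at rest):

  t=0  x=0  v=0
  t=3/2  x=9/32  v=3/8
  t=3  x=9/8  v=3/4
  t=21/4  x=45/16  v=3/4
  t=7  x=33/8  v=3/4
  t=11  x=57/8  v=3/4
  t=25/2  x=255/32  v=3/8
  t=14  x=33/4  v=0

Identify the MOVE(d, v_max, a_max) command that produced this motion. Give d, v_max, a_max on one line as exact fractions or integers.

d=33/4 v_max=3/4 a_max=1/4

final state: t=14, x=33/4, v=0 → d = 33/4
a_max = (3/8−0)/(3/2−0) = 1/4
max v = 3/4 over t∈[3,11] → v_max = 3/4
check: 3/4·(3+8) = 33/4 ✓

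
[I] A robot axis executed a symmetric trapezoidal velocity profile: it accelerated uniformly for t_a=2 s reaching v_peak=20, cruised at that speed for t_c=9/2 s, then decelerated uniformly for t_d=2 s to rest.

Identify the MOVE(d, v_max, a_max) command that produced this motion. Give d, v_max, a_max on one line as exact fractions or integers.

a_max = 20/2 = 10
d_a = ½·20·2 = 20; d_c = 20·9/2 = 90
d = 2·20 + 90 = 130
t_c = 9/2 > 0 ⇒ limit active, v_max = 20

d=130 v_max=20 a_max=10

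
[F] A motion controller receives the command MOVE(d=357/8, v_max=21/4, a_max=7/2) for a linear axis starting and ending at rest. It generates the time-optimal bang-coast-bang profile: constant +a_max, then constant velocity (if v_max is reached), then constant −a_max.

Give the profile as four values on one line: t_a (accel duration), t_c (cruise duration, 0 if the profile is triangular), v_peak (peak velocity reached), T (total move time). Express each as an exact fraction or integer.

(v_max)²/a_max = (21/4)²/(7/2) = 63/8
357/8 ≥ 63/8 so v_max reached
t_a = (21/4)/(7/2) = 3/2; v_peak = 21/4
d_cruise = 357/8 − 63/8 = 147/4; t_c = (147/4)/(21/4) = 7
T = 2·3/2 + 7 = 10

t_a=3/2 t_c=7 v_peak=21/4 T=10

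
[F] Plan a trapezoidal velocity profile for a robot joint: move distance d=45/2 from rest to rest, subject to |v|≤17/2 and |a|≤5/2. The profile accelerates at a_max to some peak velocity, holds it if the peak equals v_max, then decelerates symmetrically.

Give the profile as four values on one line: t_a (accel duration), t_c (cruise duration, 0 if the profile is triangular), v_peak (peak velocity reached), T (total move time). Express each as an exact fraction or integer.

t_a=3 t_c=0 v_peak=15/2 T=6

vₘ²/aₘ = (17/2)²/(5/2) = 289/10
45/2 < 289/10 so t_c = 0
v_peak = √(45/2·5/2) = √(225/4) = 15/2
t_a = (15/2)/(5/2) = 3; t_c = 0
T = 2·3 = 6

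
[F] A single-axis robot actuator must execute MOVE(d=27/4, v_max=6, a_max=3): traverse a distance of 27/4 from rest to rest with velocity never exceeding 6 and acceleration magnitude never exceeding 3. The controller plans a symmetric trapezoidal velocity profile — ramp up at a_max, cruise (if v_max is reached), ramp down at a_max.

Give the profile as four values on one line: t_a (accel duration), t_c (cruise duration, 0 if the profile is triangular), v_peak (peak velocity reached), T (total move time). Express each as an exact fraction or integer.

t_a=3/2 t_c=0 v_peak=9/2 T=3

v_max²/a_max = 6²/3 = 12
27/4 < 12 → triangular
v_peak = √(27/4·3) = √(81/4) = 9/2
t_a = (9/2)/3 = 3/2; t_c = 0
T = 2·3/2 = 3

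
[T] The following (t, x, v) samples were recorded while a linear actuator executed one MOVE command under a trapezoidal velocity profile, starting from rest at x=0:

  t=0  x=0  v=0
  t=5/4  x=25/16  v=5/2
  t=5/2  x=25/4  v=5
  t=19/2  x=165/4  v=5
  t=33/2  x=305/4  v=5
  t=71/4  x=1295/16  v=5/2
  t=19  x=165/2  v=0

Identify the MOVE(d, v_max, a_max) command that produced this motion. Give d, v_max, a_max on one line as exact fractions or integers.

d=165/2 v_max=5 a_max=2

final state: t=19, x=165/2, v=0 → d = 165/2
a_max = (5/2−0)/(5/4−0) = 2
max v = 5 over t∈[5/2,33/2] → v_max = 5
check: 5·(5/2+14) = 165/2 ✓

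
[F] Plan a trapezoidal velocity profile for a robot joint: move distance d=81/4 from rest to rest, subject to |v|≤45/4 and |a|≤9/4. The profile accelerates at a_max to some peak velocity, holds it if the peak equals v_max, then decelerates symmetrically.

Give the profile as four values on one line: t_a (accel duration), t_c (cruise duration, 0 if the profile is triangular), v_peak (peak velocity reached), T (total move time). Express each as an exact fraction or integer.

t_a=3 t_c=0 v_peak=27/4 T=6

v_max²/a_max = (45/4)²/(9/4) = 225/4
81/4 < 225/4 so t_c = 0
v_peak = √(81/4·9/4) = √(729/16) = 27/4
t_a = (27/4)/(9/4) = 3; t_c = 0
T = 2·3 = 6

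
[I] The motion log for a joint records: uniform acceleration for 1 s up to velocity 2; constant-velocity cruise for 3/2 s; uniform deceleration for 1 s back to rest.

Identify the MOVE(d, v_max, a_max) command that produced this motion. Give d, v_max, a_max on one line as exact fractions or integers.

a_max = 2/1 = 2
d_a = ½·2·1 = 1; d_c = 2·3/2 = 3
d = 2·1 + 3 = 5
t_c = 3/2 > 0 ⇒ limit active, v_max = 2

d=5 v_max=2 a_max=2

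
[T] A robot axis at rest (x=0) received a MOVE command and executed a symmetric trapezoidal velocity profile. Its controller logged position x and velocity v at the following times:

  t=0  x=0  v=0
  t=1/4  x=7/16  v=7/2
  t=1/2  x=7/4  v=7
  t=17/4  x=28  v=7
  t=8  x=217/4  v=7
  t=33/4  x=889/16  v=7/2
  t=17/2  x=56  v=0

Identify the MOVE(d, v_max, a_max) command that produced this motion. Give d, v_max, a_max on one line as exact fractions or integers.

final state: t=17/2, x=56, v=0 → d = 56
a_max = (7/2−0)/(1/4−0) = 14
max v = 7 over t∈[1/2,8] → v_max = 7
check: 7·(1/2+15/2) = 56 ✓

d=56 v_max=7 a_max=14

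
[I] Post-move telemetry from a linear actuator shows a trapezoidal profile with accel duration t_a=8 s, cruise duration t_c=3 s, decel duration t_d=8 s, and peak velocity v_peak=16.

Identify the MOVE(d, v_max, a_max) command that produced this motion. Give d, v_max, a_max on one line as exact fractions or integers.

d=176 v_max=16 a_max=2

a_max = 16/8 = 2
d_a = ½·16·8 = 64; d_c = 16·3 = 48
d = 2·64 + 48 = 176
t_c = 3 > 0 → v_max = v_peak = 16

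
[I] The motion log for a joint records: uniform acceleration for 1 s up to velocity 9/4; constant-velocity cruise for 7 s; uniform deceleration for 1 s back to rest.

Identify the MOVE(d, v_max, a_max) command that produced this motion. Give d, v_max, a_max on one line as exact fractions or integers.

d=18 v_max=9/4 a_max=9/4

a_max = (9/4)/1 = 9/4
d_a = ½·9/4·1 = 9/8; d_c = 9/4·7 = 63/4
d = 2·9/8 + 63/4 = 18
t_c = 7 > 0 ⇒ limit active, v_max = 9/4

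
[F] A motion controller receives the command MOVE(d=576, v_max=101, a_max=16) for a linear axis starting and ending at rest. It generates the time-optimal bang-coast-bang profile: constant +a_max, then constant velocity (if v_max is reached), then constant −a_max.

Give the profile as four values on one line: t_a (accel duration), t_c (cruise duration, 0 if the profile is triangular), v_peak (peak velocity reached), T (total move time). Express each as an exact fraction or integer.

(v_max)²/a_max = 101²/16 = 10201/16
576 < 10201/16 so t_c = 0
v_peak = √(576·16) = √9216 = 96
t_a = 96/16 = 6; t_c = 0
T = 2·6 = 12

t_a=6 t_c=0 v_peak=96 T=12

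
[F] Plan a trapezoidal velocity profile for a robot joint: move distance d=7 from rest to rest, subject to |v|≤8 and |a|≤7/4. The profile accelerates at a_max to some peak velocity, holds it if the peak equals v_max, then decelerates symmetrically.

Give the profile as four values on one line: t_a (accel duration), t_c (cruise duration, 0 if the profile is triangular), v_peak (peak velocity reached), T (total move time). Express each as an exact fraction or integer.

vₘ²/aₘ = 8²/(7/4) = 256/7
7 < 256/7 ⇒ no cruise
v_peak = √(7·7/4) = √(49/4) = 7/2
t_a = (7/2)/(7/4) = 2; t_c = 0
T = 2·2 = 4

t_a=2 t_c=0 v_peak=7/2 T=4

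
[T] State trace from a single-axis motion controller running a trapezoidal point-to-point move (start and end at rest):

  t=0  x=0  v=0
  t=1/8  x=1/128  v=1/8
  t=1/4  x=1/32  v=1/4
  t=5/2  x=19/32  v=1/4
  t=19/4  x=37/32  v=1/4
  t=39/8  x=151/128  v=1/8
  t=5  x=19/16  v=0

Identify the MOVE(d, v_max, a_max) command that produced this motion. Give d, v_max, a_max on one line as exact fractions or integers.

d=19/16 v_max=1/4 a_max=1

final state: t=5, x=19/16, v=0 → d = 19/16
a_max = (1/8−0)/(1/8−0) = 1
max v = 1/4 over t∈[1/4,19/4] → v_max = 1/4
check: 1/4·(1/4+9/2) = 19/16 ✓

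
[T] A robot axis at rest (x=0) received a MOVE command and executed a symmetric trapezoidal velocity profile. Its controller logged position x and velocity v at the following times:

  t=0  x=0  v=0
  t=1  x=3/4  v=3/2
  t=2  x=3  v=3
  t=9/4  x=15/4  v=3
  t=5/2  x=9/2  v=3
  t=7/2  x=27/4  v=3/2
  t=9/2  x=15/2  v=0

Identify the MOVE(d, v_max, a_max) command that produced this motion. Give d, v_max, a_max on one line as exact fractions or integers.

d=15/2 v_max=3 a_max=3/2

final state: t=9/2, x=15/2, v=0 → d = 15/2
a_max = (3/2−0)/(1−0) = 3/2
max v = 3 over t∈[2,5/2] → v_max = 3
check: 3·(2+1/2) = 15/2 ✓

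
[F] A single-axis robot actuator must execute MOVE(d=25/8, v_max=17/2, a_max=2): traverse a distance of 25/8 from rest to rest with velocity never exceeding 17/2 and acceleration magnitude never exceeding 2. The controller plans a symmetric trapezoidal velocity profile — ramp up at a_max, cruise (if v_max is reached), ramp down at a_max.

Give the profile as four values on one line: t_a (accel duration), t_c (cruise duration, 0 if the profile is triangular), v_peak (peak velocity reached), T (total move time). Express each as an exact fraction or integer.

(v_max)²/a_max = (17/2)²/2 = 289/8
25/8 < 289/8 → triangular
v_peak = √(25/8·2) = √(25/4) = 5/2
t_a = (5/2)/2 = 5/4; t_c = 0
T = 2·5/4 = 5/2

t_a=5/4 t_c=0 v_peak=5/2 T=5/2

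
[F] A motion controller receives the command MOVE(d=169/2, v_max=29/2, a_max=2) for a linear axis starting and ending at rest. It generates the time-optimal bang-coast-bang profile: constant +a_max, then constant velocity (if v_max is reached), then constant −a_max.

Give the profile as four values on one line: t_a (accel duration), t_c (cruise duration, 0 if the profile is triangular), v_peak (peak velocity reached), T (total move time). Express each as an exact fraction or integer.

(v_max)²/a_max = (29/2)²/2 = 841/8
169/2 < 841/8 ⇒ no cruise
v_peak = √(169/2·2) = √169 = 13
t_a = 13/2; t_c = 0
T = 2·13/2 = 13

t_a=13/2 t_c=0 v_peak=13 T=13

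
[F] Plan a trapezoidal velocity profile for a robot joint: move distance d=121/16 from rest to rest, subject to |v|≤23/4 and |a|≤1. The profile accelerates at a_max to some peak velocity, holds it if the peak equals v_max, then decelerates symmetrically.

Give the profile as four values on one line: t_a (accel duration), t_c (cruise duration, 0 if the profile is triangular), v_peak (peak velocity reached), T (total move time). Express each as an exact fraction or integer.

t_a=11/4 t_c=0 v_peak=11/4 T=11/2

v_max²/a_max = (23/4)²/1 = 529/16
121/16 < 529/16 → triangular
v_peak = √(121/16·1) = √(121/16) = 11/4
t_a = (11/4)/1 = 11/4; t_c = 0
T = 2·11/4 = 11/2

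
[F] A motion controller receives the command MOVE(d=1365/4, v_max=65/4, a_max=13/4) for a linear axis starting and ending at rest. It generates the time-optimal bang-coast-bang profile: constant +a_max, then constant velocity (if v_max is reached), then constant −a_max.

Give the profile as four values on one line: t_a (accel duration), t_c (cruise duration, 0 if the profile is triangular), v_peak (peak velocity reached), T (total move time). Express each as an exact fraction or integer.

v_max²/a_max = (65/4)²/(13/4) = 325/4
1365/4 ≥ 325/4 so v_max reached
t_a = (65/4)/(13/4) = 5; v_peak = 65/4
d_cruise = 1365/4 − 325/4 = 260; t_c = 260/(65/4) = 16
T = 2·5 + 16 = 26

t_a=5 t_c=16 v_peak=65/4 T=26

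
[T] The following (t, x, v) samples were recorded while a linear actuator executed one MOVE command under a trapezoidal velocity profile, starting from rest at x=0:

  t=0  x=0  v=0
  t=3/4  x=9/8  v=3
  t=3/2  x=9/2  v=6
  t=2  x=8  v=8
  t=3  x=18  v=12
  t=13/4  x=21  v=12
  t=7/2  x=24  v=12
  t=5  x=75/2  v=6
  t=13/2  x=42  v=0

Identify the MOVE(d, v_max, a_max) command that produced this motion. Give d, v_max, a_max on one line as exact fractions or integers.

d=42 v_max=12 a_max=4

final state: t=13/2, x=42, v=0 → d = 42
a_max = (3−0)/(3/4−0) = 4
max v = 12 over t∈[3,7/2] → v_max = 12
check: 12·(3+1/2) = 42 ✓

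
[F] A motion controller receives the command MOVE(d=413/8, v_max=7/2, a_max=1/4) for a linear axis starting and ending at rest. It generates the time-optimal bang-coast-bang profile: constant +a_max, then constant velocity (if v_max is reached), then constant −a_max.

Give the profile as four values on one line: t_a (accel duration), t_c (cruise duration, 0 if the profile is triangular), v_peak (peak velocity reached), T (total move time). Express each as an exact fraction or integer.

t_a=14 t_c=3/4 v_peak=7/2 T=115/4

vₘ²/aₘ = (7/2)²/(1/4) = 49
413/8 ≥ 49 so v_max reached
t_a = (7/2)/(1/4) = 14; v_peak = 7/2
d_cruise = 413/8 − 49 = 21/8; t_c = (21/8)/(7/2) = 3/4
T = 2·14 + 3/4 = 115/4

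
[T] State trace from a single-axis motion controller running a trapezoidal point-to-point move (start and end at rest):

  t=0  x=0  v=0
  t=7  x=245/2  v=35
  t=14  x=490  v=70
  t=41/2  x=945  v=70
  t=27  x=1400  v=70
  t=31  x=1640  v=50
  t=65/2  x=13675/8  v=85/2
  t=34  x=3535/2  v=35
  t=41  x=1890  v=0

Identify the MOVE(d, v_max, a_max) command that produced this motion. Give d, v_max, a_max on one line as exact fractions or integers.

final state: t=41, x=1890, v=0 → d = 1890
a_max = (35−0)/(7−0) = 5
max v = 70 over t∈[14,27] → v_max = 70
check: 70·(14+13) = 1890 ✓

d=1890 v_max=70 a_max=5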